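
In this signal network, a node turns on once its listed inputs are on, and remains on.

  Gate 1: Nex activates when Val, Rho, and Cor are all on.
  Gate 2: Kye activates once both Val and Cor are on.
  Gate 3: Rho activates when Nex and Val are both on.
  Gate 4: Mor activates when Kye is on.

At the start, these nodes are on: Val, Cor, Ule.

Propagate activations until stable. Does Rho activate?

Rho would need Nex and Val (Gate 3), but Nex never turns on.

No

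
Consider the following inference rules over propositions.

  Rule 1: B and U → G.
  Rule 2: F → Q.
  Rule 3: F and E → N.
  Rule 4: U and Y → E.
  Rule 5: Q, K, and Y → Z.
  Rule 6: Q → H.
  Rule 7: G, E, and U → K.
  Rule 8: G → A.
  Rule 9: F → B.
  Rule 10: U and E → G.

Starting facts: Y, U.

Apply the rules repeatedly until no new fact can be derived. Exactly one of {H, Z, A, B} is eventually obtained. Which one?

From U and Y, Rule 4 gives E.
From U and E, Rule 10 gives G.
G holds, so A follows (Rule 8).
B would need F (Rule 9), but F is never established. Z would need Q, K, and Y (Rule 5), but Q is never established. H would need Q (Rule 6), but Q is never established.

A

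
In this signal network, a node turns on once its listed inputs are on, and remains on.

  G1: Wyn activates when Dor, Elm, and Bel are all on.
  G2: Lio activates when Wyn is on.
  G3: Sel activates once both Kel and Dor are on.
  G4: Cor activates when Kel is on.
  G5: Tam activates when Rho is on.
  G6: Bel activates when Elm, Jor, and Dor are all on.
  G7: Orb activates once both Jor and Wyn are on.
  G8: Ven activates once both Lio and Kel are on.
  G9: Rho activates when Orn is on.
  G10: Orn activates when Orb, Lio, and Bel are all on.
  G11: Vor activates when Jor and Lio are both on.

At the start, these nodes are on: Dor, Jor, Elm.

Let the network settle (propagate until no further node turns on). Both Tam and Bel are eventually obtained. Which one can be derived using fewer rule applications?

Bel

Bel: Elm, Jor, and Dor are on, so Bel activates (G6). [1 rule application]
Tam: Elm, Jor, and Dor are on, so Bel activates (G6). G1: Dor, Elm, and Bel on → Wyn on. Wyn is on, so Lio activates (G2). Jor and Wyn are on, so Orb activates (G7). Orb, Lio, and Bel are on, so Orn activates (G10). Orn is on, so Rho activates (G9). G5: Rho on → Tam on. [7 rule applications]
Bel needs fewer.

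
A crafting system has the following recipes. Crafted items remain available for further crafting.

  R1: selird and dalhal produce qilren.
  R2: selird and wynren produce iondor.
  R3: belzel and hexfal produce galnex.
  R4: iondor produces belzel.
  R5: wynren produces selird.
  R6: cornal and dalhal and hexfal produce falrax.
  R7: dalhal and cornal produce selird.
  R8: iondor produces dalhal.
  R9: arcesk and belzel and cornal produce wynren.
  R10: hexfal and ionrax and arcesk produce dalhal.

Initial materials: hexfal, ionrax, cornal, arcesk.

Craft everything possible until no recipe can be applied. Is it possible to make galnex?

No

galnex would need belzel and hexfal (R3), but belzel is never obtained.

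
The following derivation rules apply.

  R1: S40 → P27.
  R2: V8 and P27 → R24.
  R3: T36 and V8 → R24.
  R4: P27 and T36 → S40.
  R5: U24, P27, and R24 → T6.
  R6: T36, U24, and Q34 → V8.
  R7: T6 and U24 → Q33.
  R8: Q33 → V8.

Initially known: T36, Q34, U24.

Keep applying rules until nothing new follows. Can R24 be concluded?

Yes

From T36, U24, and Q34, R6 gives V8.
T36 and V8 hold, so R24 follows (R3).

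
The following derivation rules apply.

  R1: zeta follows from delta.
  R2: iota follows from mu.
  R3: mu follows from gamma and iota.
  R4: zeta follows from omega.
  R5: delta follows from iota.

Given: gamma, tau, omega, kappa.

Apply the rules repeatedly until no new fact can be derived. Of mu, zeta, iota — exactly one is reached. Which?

omega holds, so zeta follows (R4).
mu would need gamma and iota (R3), but iota is never established. iota would need mu (R2), but mu is never established.

zeta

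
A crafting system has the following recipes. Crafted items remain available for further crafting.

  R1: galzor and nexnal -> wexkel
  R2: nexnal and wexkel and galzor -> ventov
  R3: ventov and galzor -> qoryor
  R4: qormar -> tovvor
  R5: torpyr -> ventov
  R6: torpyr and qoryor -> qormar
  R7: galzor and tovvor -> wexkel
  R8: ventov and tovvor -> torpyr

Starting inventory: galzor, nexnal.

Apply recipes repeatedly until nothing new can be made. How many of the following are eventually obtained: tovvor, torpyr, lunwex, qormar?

tovvor would need qormar (R4), but qormar is never obtained.
torpyr would need ventov and tovvor (R8), but tovvor is never obtained.
No rule produces lunwex, and it is not given.
qormar would need torpyr and qoryor (R6), but torpyr is never obtained.
None of the 4 are reached.

0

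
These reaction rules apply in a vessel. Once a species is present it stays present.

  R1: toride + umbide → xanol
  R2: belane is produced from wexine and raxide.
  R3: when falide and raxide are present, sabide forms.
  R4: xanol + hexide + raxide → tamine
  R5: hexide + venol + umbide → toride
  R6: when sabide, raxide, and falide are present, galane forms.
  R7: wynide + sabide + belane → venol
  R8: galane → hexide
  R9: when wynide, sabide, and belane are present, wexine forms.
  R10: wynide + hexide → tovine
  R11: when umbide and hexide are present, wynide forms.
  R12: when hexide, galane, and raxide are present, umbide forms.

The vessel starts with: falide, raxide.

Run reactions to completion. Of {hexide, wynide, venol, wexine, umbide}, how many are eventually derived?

3

falide and raxide present → sabide forms (R3).
sabide, raxide, and falide present → galane forms (R6).
galane present → hexide forms (R8).
hexide, galane, and raxide present → umbide forms (R12).
umbide and hexide present → wynide forms (R11).
hexide: reached.
wynide: reached.
venol would need wynide, sabide, and belane (R7), but belane never forms.
wexine would need wynide, sabide, and belane (R9), but belane never forms.
umbide: reached.
Reached: hexide, wynide, and umbide — 3 of the 5.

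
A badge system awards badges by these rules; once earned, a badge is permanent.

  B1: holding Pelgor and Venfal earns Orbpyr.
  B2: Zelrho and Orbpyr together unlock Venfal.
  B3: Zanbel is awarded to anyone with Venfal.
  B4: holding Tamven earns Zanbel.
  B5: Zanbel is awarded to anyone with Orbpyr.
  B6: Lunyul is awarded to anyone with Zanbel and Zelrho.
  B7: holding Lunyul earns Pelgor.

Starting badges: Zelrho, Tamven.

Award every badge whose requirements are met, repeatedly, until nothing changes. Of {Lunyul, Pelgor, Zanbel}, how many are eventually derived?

With Tamven, Zanbel is earned (B4).
With Zanbel and Zelrho, Lunyul is earned (B6).
With Lunyul, Pelgor is earned (B7).
Lunyul: reached.
Pelgor: reached.
Zanbel: reached.
All 3 are reached.

3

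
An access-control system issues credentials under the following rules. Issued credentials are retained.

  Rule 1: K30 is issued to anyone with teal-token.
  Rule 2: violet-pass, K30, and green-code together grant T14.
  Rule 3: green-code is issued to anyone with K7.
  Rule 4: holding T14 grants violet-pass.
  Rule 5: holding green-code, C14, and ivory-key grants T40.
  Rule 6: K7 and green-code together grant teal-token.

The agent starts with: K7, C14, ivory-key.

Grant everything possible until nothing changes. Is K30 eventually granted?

Holding K7 grants green-code (Rule 3).
Holding K7 and green-code grants teal-token (Rule 6).
Holding teal-token grants K30 (Rule 1).

Yes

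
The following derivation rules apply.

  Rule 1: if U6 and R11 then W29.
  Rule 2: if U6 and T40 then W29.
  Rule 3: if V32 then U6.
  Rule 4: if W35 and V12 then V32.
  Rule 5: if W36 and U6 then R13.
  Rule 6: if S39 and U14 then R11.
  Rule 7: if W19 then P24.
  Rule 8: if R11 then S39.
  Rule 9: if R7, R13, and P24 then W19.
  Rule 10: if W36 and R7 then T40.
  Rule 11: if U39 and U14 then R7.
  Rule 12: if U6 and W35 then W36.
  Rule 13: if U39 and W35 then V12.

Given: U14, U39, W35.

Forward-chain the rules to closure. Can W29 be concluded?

From U39 and U14, Rule 11 gives R7.
From U39 and W35, Rule 13 gives V12.
W35 and V12 hold, so V32 follows (Rule 4).
From V32, Rule 3 gives U6.
From U6 and W35, Rule 12 gives W36.
W36 and R7 hold, so T40 follows (Rule 10).
From U6 and T40, Rule 2 gives W29.

Yes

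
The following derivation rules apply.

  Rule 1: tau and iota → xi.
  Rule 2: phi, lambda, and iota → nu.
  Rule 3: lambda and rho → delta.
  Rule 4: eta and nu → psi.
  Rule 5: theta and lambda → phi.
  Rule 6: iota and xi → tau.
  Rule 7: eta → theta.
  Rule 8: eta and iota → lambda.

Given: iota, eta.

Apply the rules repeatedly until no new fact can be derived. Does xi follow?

No

xi would need tau and iota (Rule 1), but tau is never established.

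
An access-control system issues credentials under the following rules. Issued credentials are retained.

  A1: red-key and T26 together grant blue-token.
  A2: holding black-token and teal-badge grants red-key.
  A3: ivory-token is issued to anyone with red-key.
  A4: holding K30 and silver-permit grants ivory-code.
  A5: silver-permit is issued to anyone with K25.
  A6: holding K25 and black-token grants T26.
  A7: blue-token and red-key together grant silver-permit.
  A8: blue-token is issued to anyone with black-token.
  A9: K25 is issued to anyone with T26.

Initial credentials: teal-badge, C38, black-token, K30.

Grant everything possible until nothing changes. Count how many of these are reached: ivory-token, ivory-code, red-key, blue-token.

4

Holding black-token grants blue-token (A8).
Holding black-token and teal-badge grants red-key (A2).
Holding red-key grants ivory-token (A3).
Holding blue-token and red-key grants silver-permit (A7).
Holding K30 and silver-permit grants ivory-code (A4).
ivory-token: reached.
ivory-code: reached.
red-key: reached.
blue-token: reached.
All 4 are reached.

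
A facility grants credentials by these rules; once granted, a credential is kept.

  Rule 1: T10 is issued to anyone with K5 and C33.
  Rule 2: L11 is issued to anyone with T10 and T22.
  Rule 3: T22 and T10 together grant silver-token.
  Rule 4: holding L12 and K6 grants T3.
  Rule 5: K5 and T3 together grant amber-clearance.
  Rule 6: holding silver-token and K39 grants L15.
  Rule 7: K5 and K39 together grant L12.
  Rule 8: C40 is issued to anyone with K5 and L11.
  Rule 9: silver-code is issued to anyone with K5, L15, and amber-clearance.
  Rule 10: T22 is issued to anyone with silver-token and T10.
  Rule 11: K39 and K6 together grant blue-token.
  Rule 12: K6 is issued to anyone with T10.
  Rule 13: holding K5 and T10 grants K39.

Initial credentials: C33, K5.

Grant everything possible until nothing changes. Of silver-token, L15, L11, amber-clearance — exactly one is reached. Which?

Holding K5 and C33 grants T10 (Rule 1).
Holding K5 and T10 grants K39 (Rule 13).
Holding T10 grants K6 (Rule 12).
Holding K5 and K39 grants L12 (Rule 7).
Holding L12 and K6 grants T3 (Rule 4).
Holding K5 and T3 grants amber-clearance (Rule 5).
silver-token would need T22 and T10 (Rule 3), but T22 is never granted. L11 would need T10 and T22 (Rule 2), but T22 is never granted. L15 would need silver-token and K39 (Rule 6), but silver-token is never granted.

amber-clearance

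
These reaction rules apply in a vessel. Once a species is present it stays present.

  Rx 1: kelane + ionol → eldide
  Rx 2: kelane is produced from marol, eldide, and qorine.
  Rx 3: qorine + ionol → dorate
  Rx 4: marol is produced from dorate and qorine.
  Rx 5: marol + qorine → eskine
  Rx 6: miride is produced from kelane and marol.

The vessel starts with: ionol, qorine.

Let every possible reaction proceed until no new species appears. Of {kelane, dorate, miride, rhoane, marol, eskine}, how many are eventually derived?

3

qorine and ionol present → dorate forms (Rx 3).
dorate and qorine present → marol forms (Rx 4).
marol and qorine present → eskine forms (Rx 5).
kelane would need marol, eldide, and qorine (Rx 2), but eldide never forms.
dorate: reached.
miride would need kelane and marol (Rx 6), but kelane never forms.
No rule produces rhoane, and it is not given.
marol: reached.
eskine: reached.
Reached: dorate, marol, and eskine — 3 of the 6.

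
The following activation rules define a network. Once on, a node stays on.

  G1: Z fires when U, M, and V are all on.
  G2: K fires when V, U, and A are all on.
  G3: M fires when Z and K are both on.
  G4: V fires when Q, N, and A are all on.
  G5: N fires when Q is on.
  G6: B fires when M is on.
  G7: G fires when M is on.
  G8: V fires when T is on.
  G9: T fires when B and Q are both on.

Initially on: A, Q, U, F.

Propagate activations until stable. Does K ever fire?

Yes

G5: Q on → N on.
Q, N, and A are on, so V fires (G4).
G2: V, U, and A on → K on.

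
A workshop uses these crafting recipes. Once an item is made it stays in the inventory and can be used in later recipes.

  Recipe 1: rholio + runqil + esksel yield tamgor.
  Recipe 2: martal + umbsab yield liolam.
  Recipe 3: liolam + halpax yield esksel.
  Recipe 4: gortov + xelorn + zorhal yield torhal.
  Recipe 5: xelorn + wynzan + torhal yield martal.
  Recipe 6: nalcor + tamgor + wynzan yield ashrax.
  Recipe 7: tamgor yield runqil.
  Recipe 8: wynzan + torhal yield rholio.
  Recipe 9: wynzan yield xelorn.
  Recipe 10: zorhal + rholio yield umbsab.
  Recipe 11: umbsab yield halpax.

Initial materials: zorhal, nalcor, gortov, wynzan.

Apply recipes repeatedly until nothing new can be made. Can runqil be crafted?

No

runqil would need tamgor (Recipe 7), but tamgor is never obtained.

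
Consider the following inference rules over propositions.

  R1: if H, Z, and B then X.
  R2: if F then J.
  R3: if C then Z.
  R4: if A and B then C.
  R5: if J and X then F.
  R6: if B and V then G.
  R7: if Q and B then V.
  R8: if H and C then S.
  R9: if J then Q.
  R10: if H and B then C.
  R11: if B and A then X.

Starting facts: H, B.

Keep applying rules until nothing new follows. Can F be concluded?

F would need J and X (R5), but J is never established.

No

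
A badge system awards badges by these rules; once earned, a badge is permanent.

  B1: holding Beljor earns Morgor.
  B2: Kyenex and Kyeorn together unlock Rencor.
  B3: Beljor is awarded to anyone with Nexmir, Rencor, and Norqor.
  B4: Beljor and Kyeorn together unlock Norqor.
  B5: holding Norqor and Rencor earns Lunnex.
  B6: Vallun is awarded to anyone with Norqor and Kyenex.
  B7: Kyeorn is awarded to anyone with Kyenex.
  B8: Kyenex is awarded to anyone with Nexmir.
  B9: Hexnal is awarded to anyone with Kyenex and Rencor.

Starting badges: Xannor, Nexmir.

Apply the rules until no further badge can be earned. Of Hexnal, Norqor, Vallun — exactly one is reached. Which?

Hexnal

With Nexmir, Kyenex is earned (B8).
With Kyenex, Kyeorn is earned (B7).
With Kyenex and Kyeorn, Rencor is earned (B2).
With Kyenex and Rencor, Hexnal is earned (B9).
Vallun would need Norqor and Kyenex (B6), but Norqor is never earned. Norqor would need Beljor and Kyeorn (B4), but Beljor is never earned.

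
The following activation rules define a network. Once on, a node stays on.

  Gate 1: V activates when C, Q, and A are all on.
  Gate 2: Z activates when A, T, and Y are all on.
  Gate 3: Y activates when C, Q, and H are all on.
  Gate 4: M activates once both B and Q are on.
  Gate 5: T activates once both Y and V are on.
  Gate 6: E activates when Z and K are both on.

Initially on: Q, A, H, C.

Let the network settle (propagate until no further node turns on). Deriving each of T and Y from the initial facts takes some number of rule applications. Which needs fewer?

Y

Y: Gate 3: C, Q, and H on → Y on. [1 rule application]
T: Gate 1: C, Q, and A on → V on. C, Q, and H are on, so Y activates (Gate 3). Y and V are on, so T activates (Gate 5). [3 rule applications]
Y needs fewer.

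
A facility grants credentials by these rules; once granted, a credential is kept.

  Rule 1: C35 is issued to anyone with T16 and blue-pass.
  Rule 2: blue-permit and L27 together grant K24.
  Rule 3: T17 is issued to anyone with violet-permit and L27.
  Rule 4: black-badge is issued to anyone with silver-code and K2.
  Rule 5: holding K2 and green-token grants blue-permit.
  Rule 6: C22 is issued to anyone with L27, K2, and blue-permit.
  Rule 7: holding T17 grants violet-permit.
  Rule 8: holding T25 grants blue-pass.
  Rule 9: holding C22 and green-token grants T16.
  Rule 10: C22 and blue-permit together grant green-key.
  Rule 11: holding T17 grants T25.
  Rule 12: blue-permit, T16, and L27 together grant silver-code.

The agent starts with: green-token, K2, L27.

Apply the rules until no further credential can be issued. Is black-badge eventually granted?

Yes

Holding K2 and green-token grants blue-permit (Rule 5).
Holding L27, K2, and blue-permit grants C22 (Rule 6).
Holding C22 and green-token grants T16 (Rule 9).
Holding blue-permit, T16, and L27 grants silver-code (Rule 12).
Holding silver-code and K2 grants black-badge (Rule 4).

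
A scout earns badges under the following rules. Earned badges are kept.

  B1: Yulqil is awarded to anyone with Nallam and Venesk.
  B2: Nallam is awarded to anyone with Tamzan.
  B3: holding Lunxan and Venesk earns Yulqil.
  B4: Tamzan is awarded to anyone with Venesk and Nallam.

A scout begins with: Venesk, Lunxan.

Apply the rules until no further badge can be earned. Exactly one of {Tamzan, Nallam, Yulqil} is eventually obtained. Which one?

Yulqil

With Lunxan and Venesk, Yulqil is earned (B3).
Nallam would need Tamzan (B2), but Tamzan is never earned. Tamzan would need Venesk and Nallam (B4), but Nallam is never earned.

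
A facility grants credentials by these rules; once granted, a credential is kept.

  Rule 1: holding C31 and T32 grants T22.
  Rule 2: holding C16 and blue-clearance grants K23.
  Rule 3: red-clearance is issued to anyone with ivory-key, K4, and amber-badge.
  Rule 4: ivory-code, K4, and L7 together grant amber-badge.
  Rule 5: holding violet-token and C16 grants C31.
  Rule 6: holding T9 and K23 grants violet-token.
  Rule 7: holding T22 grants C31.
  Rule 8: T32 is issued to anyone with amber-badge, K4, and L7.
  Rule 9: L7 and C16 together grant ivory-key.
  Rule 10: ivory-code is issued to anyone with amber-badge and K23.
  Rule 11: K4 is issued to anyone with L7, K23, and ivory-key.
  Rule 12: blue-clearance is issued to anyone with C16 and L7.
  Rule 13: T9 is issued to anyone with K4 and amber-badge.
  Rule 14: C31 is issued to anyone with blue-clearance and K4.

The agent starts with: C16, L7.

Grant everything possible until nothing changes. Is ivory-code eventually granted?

ivory-code would need amber-badge and K23 (Rule 10), but amber-badge is never granted.

No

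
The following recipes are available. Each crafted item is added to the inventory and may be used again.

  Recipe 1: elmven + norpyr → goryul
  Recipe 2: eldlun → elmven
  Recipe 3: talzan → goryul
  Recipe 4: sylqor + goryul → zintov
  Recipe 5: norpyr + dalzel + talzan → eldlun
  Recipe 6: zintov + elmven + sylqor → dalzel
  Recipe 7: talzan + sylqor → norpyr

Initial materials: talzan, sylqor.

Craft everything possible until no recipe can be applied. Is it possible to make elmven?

elmven would need eldlun (Recipe 2), but eldlun is never obtained.

No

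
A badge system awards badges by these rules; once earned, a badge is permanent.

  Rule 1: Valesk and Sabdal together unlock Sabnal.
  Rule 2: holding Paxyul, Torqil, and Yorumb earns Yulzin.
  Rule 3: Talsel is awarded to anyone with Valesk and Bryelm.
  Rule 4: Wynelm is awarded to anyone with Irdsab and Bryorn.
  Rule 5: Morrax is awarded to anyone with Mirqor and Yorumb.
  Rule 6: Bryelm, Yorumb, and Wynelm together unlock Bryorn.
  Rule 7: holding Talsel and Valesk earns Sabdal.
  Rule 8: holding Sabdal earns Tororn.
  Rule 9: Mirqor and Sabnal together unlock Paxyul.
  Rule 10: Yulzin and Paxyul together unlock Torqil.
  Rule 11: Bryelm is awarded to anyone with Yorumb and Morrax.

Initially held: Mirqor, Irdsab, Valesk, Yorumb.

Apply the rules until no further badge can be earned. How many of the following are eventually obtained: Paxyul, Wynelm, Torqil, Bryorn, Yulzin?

1

With Mirqor and Yorumb, Morrax is earned (Rule 5).
With Yorumb and Morrax, Bryelm is earned (Rule 11).
With Valesk and Bryelm, Talsel is earned (Rule 3).
With Talsel and Valesk, Sabdal is earned (Rule 7).
With Valesk and Sabdal, Sabnal is earned (Rule 1).
With Mirqor and Sabnal, Paxyul is earned (Rule 9).
Paxyul: reached.
Wynelm would need Irdsab and Bryorn (Rule 4), but Bryorn is never earned.
Torqil would need Yulzin and Paxyul (Rule 10), but Yulzin is never earned.
Bryorn would need Bryelm, Yorumb, and Wynelm (Rule 6), but Wynelm is never earned.
Yulzin would need Paxyul, Torqil, and Yorumb (Rule 2), but Torqil is never earned.
Reached: Paxyul — 1 of the 5.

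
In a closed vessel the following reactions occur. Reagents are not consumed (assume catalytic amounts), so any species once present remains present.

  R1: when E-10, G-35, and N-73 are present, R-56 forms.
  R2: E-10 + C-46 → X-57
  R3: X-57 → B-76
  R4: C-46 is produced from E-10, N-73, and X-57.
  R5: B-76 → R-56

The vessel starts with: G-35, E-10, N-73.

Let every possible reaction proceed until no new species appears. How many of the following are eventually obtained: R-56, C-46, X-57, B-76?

E-10, G-35, and N-73 present → R-56 forms (R1).
R-56: reached.
C-46 would need E-10, N-73, and X-57 (R4), but X-57 never forms.
X-57 would need E-10 and C-46 (R2), but C-46 never forms.
B-76 would need X-57 (R3), but X-57 never forms.
Reached: R-56 — 1 of the 4.

1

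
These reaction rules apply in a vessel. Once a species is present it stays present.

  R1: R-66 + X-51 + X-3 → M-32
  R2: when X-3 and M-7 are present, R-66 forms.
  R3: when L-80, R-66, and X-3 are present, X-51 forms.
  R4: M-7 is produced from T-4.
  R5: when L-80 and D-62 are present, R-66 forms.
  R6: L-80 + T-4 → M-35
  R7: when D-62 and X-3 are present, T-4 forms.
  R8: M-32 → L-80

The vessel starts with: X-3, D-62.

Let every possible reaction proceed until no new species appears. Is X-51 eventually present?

No

X-51 would need L-80, R-66, and X-3 (R3), but L-80 never forms.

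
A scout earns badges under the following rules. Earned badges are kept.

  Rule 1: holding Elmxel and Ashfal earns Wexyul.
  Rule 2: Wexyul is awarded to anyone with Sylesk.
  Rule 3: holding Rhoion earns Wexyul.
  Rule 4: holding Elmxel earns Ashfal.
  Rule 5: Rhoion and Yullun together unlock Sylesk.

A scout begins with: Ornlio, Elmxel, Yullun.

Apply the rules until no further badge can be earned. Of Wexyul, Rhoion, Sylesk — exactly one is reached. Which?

Wexyul

With Elmxel, Ashfal is earned (Rule 4).
With Elmxel and Ashfal, Wexyul is earned (Rule 1).
No rule produces Rhoion, and it is not given. Sylesk would need Rhoion and Yullun (Rule 5), but Rhoion is never earned.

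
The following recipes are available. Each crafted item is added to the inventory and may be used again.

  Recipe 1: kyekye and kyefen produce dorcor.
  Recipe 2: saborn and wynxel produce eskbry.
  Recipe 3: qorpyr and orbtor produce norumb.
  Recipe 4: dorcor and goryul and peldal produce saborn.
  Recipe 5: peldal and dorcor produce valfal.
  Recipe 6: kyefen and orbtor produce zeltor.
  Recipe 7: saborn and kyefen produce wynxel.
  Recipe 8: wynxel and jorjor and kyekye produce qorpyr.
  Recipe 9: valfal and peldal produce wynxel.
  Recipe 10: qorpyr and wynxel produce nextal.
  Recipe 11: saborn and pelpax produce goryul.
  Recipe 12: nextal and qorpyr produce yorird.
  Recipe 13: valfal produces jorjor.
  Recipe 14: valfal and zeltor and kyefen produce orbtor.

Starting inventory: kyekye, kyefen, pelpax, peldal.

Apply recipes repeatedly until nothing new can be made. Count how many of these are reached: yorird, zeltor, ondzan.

1

Using Recipe 1, kyekye and kyefen make dorcor.
Using Recipe 5, peldal and dorcor make valfal.
Using Recipe 13, valfal makes jorjor.
Using Recipe 9, valfal and peldal make wynxel.
wynxel and jorjor and kyekye → qorpyr (Recipe 8).
qorpyr and wynxel → nextal (Recipe 10).
nextal and qorpyr → yorird (Recipe 12).
yorird: reached.
zeltor would need kyefen and orbtor (Recipe 6), but orbtor is never obtained.
No rule produces ondzan, and it is not given.
Reached: yorird — 1 of the 3.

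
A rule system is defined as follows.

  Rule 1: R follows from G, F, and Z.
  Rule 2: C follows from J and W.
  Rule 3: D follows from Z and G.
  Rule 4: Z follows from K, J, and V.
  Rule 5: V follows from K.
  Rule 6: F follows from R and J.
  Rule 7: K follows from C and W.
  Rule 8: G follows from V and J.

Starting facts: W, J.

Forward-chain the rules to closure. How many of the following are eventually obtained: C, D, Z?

From J and W, Rule 2 gives C.
From C and W, Rule 7 gives K.
From K, Rule 5 gives V.
V and J hold, so G follows (Rule 8).
K, J, and V hold, so Z follows (Rule 4).
Z and G hold, so D follows (Rule 3).
C: reached.
D: reached.
Z: reached.
All 3 are reached.

3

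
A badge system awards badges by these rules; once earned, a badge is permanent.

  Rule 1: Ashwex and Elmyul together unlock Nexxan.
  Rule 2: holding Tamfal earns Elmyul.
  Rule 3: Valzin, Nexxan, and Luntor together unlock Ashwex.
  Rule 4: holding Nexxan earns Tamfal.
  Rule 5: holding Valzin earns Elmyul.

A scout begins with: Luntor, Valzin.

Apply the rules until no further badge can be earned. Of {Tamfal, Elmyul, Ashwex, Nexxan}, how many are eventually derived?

With Valzin, Elmyul is earned (Rule 5).
Tamfal would need Nexxan (Rule 4), but Nexxan is never earned.
Elmyul: reached.
Ashwex would need Valzin, Nexxan, and Luntor (Rule 3), but Nexxan is never earned.
Nexxan would need Ashwex and Elmyul (Rule 1), but Ashwex is never earned.
Reached: Elmyul — 1 of the 4.

1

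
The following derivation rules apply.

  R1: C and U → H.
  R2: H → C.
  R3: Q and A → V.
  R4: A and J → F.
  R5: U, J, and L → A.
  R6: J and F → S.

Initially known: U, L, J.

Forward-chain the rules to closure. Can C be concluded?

C would need H (R2), but H is never established.

No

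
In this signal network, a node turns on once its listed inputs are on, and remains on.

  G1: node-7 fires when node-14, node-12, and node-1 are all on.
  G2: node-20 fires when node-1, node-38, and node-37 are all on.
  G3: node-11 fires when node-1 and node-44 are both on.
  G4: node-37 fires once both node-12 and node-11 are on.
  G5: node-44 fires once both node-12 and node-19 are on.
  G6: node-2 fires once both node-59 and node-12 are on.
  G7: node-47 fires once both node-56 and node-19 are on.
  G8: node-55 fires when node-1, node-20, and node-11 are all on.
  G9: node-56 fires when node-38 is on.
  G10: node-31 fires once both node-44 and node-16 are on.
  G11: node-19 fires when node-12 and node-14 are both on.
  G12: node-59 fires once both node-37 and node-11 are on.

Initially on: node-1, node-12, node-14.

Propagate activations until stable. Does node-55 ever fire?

node-55 would need node-1, node-20, and node-11 (G8), but node-20 never turns on.

No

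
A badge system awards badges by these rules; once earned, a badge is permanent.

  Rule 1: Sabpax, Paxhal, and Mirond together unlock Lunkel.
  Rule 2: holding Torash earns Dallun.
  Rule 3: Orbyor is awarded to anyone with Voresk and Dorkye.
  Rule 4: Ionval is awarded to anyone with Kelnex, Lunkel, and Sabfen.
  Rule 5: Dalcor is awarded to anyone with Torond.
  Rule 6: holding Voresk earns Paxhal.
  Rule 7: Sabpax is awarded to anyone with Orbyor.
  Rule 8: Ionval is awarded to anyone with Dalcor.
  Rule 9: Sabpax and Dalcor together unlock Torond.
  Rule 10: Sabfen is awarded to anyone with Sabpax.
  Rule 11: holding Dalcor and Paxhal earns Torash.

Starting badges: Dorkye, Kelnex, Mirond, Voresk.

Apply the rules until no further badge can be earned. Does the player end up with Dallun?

Dallun would need Torash (Rule 2), but Torash is never earned.

No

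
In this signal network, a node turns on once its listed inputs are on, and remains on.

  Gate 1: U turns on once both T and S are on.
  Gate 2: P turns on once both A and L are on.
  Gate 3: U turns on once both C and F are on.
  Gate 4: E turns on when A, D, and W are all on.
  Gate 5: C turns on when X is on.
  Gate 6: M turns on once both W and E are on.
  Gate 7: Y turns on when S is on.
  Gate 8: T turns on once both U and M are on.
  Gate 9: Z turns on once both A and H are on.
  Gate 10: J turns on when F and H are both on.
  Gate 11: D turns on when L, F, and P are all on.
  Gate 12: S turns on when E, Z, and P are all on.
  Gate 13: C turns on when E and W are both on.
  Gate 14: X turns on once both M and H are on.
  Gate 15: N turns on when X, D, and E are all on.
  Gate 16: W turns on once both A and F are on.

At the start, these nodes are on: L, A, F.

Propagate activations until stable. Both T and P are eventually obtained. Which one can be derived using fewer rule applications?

P

P: A and L are on, so P turns on (Gate 2). [1 rule application]
T: Gate 2: A and L on → P on. A and F are on, so W turns on (Gate 16). L, F, and P are on, so D turns on (Gate 11). A, D, and W are on, so E turns on (Gate 4). E and W are on, so C turns on (Gate 13). W and E are on, so M turns on (Gate 6). Gate 3: C and F on → U on. U and M are on, so T turns on (Gate 8). [8 rule applications]
P needs fewer.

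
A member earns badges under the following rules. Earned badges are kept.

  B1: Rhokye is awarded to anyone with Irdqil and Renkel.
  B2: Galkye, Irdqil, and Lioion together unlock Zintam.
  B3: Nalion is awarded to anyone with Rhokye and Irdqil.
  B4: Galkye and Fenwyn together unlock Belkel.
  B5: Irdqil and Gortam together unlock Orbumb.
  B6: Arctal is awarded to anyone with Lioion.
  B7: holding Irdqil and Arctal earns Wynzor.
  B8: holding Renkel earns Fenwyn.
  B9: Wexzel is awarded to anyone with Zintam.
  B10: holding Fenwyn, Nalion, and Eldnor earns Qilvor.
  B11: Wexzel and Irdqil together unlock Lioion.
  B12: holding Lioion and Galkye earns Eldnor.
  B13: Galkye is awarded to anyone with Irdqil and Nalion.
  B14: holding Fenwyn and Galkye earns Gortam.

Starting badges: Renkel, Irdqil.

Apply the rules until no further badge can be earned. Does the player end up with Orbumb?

Yes

With Irdqil and Renkel, Rhokye is earned (B1).
With Renkel, Fenwyn is earned (B8).
With Rhokye and Irdqil, Nalion is earned (B3).
With Irdqil and Nalion, Galkye is earned (B13).
With Fenwyn and Galkye, Gortam is earned (B14).
With Irdqil and Gortam, Orbumb is earned (B5).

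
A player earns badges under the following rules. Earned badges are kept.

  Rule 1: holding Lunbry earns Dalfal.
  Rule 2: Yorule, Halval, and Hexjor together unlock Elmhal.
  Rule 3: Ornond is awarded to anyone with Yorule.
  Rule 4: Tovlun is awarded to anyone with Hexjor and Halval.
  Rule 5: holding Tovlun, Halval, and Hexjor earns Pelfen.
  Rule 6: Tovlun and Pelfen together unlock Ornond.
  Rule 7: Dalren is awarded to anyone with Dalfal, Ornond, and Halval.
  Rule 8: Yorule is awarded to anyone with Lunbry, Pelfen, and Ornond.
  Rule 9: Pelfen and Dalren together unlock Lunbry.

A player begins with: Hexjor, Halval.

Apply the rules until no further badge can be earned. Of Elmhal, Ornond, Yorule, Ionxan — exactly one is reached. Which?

Ornond

With Hexjor and Halval, Tovlun is earned (Rule 4).
With Tovlun, Halval, and Hexjor, Pelfen is earned (Rule 5).
With Tovlun and Pelfen, Ornond is earned (Rule 6).
No rule produces Ionxan, and it is not given. Elmhal would need Yorule, Halval, and Hexjor (Rule 2), but Yorule is never earned. Yorule would need Lunbry, Pelfen, and Ornond (Rule 8), but Lunbry is never earned.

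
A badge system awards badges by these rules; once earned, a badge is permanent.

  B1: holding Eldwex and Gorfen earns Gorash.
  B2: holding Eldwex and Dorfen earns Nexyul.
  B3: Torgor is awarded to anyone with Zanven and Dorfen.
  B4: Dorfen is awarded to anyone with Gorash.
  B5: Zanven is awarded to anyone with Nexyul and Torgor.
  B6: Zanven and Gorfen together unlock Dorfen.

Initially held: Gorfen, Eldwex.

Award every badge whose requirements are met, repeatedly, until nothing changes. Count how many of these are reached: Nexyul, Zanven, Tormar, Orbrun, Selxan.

With Eldwex and Gorfen, Gorash is earned (B1).
With Gorash, Dorfen is earned (B4).
With Eldwex and Dorfen, Nexyul is earned (B2).
Nexyul: reached.
Zanven would need Nexyul and Torgor (B5), but Torgor is never earned.
No rule produces Tormar, and it is not given.
No rule produces Orbrun, and it is not given.
No rule produces Selxan, and it is not given.
Reached: Nexyul — 1 of the 5.

1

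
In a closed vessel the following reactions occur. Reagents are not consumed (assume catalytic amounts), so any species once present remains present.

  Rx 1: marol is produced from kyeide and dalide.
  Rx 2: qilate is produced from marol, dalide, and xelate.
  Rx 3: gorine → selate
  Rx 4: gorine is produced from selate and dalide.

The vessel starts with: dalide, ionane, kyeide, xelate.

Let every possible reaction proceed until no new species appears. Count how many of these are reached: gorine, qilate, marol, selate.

2

kyeide and dalide present → marol forms (Rx 1).
marol, dalide, and xelate present → qilate forms (Rx 2).
gorine would need selate and dalide (Rx 4), but selate never forms.
qilate: reached.
marol: reached.
selate would need gorine (Rx 3), but gorine never forms.
Reached: qilate and marol — 2 of the 4.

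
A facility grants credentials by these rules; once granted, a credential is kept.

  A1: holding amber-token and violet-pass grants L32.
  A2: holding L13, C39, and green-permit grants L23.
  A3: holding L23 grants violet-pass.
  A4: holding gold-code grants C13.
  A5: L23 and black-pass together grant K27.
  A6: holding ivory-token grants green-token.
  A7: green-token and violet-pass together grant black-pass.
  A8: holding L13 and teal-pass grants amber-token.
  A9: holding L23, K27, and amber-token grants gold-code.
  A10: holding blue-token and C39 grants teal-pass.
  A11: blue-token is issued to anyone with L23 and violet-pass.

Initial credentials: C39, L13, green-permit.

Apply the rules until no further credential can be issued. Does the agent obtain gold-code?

gold-code would need L23, K27, and amber-token (A9), but K27 is never granted.

No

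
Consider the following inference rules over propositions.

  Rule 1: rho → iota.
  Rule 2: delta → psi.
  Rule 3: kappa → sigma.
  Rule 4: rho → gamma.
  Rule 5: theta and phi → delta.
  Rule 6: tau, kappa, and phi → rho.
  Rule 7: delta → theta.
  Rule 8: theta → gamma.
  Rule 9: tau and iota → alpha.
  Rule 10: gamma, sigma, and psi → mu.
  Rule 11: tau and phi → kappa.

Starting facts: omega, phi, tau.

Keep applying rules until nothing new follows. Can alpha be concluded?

From tau and phi, Rule 11 gives kappa.
tau, kappa, and phi hold, so rho follows (Rule 6).
From rho, Rule 1 gives iota.
tau and iota hold, so alpha follows (Rule 9).

Yes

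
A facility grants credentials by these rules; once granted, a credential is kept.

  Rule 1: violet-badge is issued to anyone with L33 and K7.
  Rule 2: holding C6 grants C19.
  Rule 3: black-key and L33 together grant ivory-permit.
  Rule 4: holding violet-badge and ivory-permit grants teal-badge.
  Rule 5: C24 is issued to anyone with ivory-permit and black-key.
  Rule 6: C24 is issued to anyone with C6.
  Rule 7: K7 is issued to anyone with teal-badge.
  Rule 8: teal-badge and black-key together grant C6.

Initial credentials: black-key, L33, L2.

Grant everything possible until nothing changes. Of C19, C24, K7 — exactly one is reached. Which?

Holding black-key and L33 grants ivory-permit (Rule 3).
Holding ivory-permit and black-key grants C24 (Rule 5).
C19 would need C6 (Rule 2), but C6 is never granted. K7 would need teal-badge (Rule 7), but teal-badge is never granted.

C24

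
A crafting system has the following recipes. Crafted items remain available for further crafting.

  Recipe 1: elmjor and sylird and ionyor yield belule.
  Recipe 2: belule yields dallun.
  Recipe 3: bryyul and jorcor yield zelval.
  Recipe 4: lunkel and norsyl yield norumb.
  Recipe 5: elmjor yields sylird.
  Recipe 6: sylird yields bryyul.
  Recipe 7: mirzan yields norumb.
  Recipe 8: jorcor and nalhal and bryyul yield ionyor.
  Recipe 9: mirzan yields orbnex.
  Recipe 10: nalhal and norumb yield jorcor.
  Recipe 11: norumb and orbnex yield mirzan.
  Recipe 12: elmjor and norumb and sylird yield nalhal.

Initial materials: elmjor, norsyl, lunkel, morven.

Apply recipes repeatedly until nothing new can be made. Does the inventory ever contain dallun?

Using Recipe 4, lunkel and norsyl make norumb.
elmjor → sylird (Recipe 5).
Using Recipe 12, elmjor, norumb, and sylird make nalhal.
Using Recipe 6, sylird makes bryyul.
Using Recipe 10, nalhal and norumb make jorcor.
jorcor and nalhal and bryyul → ionyor (Recipe 8).
Using Recipe 1, elmjor, sylird, and ionyor make belule.
Using Recipe 2, belule makes dallun.

Yes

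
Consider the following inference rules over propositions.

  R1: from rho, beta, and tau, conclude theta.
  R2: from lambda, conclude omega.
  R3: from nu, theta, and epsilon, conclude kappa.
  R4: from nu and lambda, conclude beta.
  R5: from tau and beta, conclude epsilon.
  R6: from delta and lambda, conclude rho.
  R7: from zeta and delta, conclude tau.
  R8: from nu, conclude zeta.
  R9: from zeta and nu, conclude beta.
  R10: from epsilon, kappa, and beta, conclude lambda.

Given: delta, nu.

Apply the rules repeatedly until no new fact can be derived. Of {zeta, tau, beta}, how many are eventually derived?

nu holds, so zeta follows (R8).
zeta and delta hold, so tau follows (R7).
zeta and nu hold, so beta follows (R9).
zeta: reached.
tau: reached.
beta: reached.
All 3 are reached.

3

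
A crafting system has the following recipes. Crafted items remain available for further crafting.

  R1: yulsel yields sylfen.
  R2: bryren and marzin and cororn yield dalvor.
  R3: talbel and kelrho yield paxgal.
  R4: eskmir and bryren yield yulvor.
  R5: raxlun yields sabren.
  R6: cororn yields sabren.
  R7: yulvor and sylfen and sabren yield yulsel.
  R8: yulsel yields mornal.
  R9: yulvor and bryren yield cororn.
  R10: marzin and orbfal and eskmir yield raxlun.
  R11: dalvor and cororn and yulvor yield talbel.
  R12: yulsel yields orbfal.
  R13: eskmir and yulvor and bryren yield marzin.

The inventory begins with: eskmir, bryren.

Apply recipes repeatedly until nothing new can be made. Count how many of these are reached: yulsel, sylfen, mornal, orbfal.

0

yulsel would need yulvor, sylfen, and sabren (R7), but sylfen is never obtained.
sylfen would need yulsel (R1), but yulsel is never obtained.
mornal would need yulsel (R8), but yulsel is never obtained.
orbfal would need yulsel (R12), but yulsel is never obtained.
None of the 4 are reached.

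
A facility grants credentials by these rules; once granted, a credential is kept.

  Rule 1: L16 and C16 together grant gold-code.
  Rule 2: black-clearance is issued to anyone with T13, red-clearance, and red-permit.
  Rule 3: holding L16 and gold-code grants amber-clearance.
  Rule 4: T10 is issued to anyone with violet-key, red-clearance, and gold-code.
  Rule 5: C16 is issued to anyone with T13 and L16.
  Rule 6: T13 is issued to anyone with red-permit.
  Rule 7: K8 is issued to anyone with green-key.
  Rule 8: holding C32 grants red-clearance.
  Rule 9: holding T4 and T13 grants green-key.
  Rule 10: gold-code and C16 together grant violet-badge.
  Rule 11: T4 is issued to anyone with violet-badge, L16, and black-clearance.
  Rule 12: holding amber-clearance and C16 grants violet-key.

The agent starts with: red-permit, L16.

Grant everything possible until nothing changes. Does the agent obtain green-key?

green-key would need T4 and T13 (Rule 9), but T4 is never granted.

No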